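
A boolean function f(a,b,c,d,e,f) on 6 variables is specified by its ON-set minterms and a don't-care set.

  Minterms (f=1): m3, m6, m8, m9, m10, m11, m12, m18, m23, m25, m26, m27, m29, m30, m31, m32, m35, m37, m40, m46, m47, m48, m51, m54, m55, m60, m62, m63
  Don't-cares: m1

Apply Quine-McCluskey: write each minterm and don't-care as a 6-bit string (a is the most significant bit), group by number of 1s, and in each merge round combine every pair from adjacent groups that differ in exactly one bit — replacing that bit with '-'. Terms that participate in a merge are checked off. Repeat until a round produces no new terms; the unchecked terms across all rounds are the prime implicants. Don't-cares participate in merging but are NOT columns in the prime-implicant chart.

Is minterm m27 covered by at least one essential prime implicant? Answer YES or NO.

YES

Round 0: 000001✓ 000011✓ 000110 001000✓ 001001✓ 001010✓ 001011✓ 001100✓ 010010✓ 010111✓ 011001✓ 011010✓ 011011✓ 011101✓ 011110✓ 011111✓ 100000✓ 100011✓ 100101 101000✓ 101110✓ 101111✓ 110000✓ 110011✓ 110110✓ 110111✓ 111100✓ 111110✓ 111111✓
Round 1: -00011 -01000 -10111✓ -11110✓ -11111✓ 0-1001✓ 0-1010✓ 0-1011✓ 00-001✓ 00-011✓ 0000-1✓ 001-00 0010-0✓ 0010-1✓ 00100-✓ 00101-✓ 01-010 01-111✓ 011-01✓ 011-10✓ 011-11✓ 0110-1✓ 01101-✓ 0111-1✓ 01111-✓ 1-0000 1-0011 1-1110✓ 1-1111✓ 10-000 10111-✓ 11-110✓ 11-111✓ 110-11 11011-✓ 1111-0 11111-✓
Round 2: -1-111 -1111- 0-10-1 0-101- 00-0-1 0010-- 011--1 011-1- 1-111- 11-11-
PIs = {-00011, -01000, -1-111, -1111-, 0-10-1, 0-101-, 00-0-1, 000110, 001-00, 0010--, 01-010, 011--1, 011-1-, 1-0000, 1-0011, 1-111-, 10-000, 100101, 11-11-, 110-11, 1111-0}
Coverage chart:
  m3: -00011,00-0-1
  m6: 000110 ←essential
  m8: -01000,001-00,0010--
  m9: 0-10-1,00-0-1,0010--
  m10: 0-101-,0010--
  m11: 0-10-1,0-101-,00-0-1,0010--
  m12: 001-00 ←essential
  m18: 01-010 ←essential
  m23: -1-111 ←essential
  m25: 0-10-1,011--1
  m26: 0-101-,01-010,011-1-
  m27: 0-10-1,0-101-,011--1,011-1-
  m29: 011--1 ←essential
  m30: -1111-,011-1-
  m31: -1-111,-1111-,011--1,011-1-
  m32: 1-0000,10-000
  m35: -00011,1-0011
  m37: 100101 ←essential
  m40: -01000,10-000
  m46: 1-111- ←essential
  m47: 1-111- ←essential
  m48: 1-0000 ←essential
  m51: 1-0011,110-11
  m54: 11-11- ←essential
  m55: -1-111,11-11-,110-11
  m60: 1111-0 ←essential
  m62: -1111-,1-111-,11-11-,1111-0
  m63: -1-111,-1111-,1-111-,11-11-
Essential: -1-111, 000110, 001-00, 01-010, 011--1, 1-0000, 1-111-, 100101, 11-11-, 1111-0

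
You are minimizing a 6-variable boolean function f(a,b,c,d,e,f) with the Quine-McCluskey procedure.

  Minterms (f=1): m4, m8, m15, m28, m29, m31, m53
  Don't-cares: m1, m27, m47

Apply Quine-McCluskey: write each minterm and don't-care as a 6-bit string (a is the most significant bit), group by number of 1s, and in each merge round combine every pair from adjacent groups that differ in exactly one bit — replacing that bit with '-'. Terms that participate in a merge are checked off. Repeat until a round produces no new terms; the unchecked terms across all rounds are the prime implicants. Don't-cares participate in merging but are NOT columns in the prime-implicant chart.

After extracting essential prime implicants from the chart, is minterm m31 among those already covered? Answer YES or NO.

Round 0: 000001 000100 001000 001111✓ 011011✓ 011100✓ 011101✓ 011111✓ 101111✓ 110101
Round 1: -01111 0-1111 011-11 0111-1 01110-
PIs = {-01111, 0-1111, 000001, 000100, 001000, 011-11, 0111-1, 01110-, 110101}
Coverage chart:
  m4: 000100 ←essential
  m8: 001000 ←essential
  m15: -01111,0-1111
  m28: 01110- ←essential
  m29: 0111-1,01110-
  m31: 0-1111,011-11,0111-1
  m53: 110101 ←essential
Essential: 000100, 001000, 01110-, 110101

NO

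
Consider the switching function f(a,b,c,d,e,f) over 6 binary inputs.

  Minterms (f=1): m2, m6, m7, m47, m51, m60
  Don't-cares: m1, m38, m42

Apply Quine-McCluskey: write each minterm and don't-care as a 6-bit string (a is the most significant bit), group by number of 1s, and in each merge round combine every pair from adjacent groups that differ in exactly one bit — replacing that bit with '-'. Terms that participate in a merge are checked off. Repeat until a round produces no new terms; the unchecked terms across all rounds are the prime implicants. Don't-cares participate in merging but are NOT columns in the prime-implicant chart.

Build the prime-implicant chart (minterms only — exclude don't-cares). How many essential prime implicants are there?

5

Round 0: 000001 000010✓ 000110✓ 000111✓ 100110✓ 101010 101111 110011 111100
Round 1: -00110 000-10 00011-
PIs = {-00110, 000-10, 000001, 00011-, 101010, 101111, 110011, 111100}
Coverage chart:
  m2: 000-10 ←essential
  m6: -00110,000-10,00011-
  m7: 00011- ←essential
  m47: 101111 ←essential
  m51: 110011 ←essential
  m60: 111100 ←essential
Essential: 000-10, 00011-, 101111, 110011, 111100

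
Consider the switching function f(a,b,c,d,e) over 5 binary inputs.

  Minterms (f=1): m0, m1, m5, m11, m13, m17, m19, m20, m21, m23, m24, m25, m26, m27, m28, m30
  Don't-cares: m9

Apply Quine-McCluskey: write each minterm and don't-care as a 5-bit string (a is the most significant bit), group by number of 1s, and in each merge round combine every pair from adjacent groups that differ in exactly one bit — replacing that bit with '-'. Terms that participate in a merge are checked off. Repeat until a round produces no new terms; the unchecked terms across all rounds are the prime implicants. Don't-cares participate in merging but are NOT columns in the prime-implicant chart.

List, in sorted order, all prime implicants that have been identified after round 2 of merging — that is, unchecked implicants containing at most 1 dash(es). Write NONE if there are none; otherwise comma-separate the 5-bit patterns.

size-2^0 implicants → 00000(✓)  00001(✓)  00101(✓)  01001(✓)  01011(✓)  01101(✓)  10001(✓)  10011(✓)  10100(✓)  10101(✓)  10111(✓)  11000(✓)  11001(✓)  11010(✓)  11011(✓)  11100(✓)  11110(✓)
size-2^1 implicants → -0001(✓)  -0101(✓)  -1001(✓)  -1011(✓)  0-001(✓)  0-101(✓)  00-01(✓)  0000-  01-01(✓)  010-1(✓)  1-001(✓)  1-011(✓)  1-100  10-01(✓)  10-11(✓)  100-1(✓)  101-1(✓)  1010-  11-00(✓)  11-10(✓)  110-0(✓)  110-1(✓)  1100-(✓)  1101-(✓)  111-0(✓)
size-2^2 implicants → --001  -0-01  -10-1  0--01  1-0-1  10--1  11--0  110--
Unchecked terms (primes): --001, -0-01, -10-1, 0--01, 0000-, 1-0-1, 1-100, 10--1, 1010-, 11--0, 110--

0000-, 1-100, 1010-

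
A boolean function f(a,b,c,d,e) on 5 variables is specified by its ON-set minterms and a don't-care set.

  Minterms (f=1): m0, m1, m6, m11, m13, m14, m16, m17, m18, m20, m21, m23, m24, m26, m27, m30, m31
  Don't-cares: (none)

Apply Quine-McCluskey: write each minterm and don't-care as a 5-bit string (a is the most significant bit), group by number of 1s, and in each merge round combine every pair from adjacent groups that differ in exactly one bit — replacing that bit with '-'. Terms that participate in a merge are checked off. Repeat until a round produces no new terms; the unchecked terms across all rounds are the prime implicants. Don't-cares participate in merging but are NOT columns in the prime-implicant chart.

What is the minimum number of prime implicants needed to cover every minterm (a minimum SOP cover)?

8

[col 0] 00000*, 00001*, 00110*, 01011*, 01101, 01110*, 10000*, 10001*, 10010*, 10100*, 10101*, 10111*, 11000*, 11010*, 11011*, 11110*, 11111*
[col 1] -0000*, -0001*, -1011, -1110, 0-110, 0000-*, 1-000*, 1-010*, 1-111, 10-00*, 10-01*, 100-0*, 1000-*, 101-1, 1010-*, 11-10*, 11-11*, 110-0*, 1101-*, 1111-*
[col 2] -000-, 1-0-0, 10-0-, 11-1-
Prime implicants: -000-, -1011, -1110, 0-110, 01101, 1-0-0, 1-111, 10-0-, 101-1, 11-1-
PI chart (minterm → PIs covering it):
  0 | -000-  (sole → essential)
  1 | -000-  (sole → essential)
  6 | 0-110  (sole → essential)
  11 | -1011  (sole → essential)
  13 | 01101  (sole → essential)
  14 | -1110,0-110
  16 | -000-,1-0-0,10-0-
  17 | -000-,10-0-
  18 | 1-0-0  (sole → essential)
  20 | 10-0-  (sole → essential)
  21 | 10-0-,101-1
  23 | 1-111,101-1
  24 | 1-0-0  (sole → essential)
  26 | 1-0-0,11-1-
  27 | -1011,11-1-
  30 | -1110,11-1-
  31 | 1-111,11-1-
Essential prime implicants: -000-, -1011, 0-110, 01101, 1-0-0, 10-0-
Petrick residual → -1110, 1-111
Minimum SOP uses 8 PIs: b'c'd' + bc'de + bcde' + a'cde' + a'bcd'e + ac'e' + acde + ab'd'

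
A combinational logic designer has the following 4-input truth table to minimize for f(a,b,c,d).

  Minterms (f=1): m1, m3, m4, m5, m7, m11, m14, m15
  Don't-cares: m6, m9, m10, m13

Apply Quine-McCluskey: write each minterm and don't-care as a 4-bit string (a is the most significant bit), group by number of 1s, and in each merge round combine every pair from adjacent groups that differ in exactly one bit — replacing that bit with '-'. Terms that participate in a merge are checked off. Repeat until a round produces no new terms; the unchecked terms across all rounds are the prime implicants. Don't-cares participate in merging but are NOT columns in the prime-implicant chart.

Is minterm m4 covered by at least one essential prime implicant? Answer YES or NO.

YES

Round 0: 0001✓ 0011✓ 0100✓ 0101✓ 0110✓ 0111✓ 1001✓ 1010✓ 1011✓ 1101✓ 1110✓ 1111✓
Round 1: -001✓ -011✓ -101✓ -110✓ -111✓ 0-01✓ 0-11✓ 00-1✓ 01-0✓ 01-1✓ 010-✓ 011-✓ 1-01✓ 1-10✓ 1-11✓ 10-1✓ 101-✓ 11-1✓ 111-✓
Round 2: --01✓ --11✓ -0-1✓ -1-1✓ -11- 0--1✓ 01-- 1--1✓ 1-1-
Round 3: ---1
PIs = {---1, -11-, 01--, 1-1-}
Coverage chart:
  m1: ---1 ←essential
  m3: ---1 ←essential
  m4: 01-- ←essential
  m5: ---1,01--
  m7: ---1,-11-,01--
  m11: ---1,1-1-
  m14: -11-,1-1-
  m15: ---1,-11-,1-1-
Essential: ---1, 01--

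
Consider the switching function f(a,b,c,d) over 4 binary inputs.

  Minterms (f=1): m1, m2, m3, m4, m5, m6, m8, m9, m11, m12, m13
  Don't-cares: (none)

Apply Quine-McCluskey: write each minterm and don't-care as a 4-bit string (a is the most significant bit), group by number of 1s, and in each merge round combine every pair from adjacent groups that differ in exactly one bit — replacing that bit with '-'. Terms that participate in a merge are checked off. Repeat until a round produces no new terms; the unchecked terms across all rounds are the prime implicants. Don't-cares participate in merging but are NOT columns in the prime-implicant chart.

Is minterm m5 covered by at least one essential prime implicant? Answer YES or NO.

Round 0: 0001✓ 0010✓ 0011✓ 0100✓ 0101✓ 0110✓ 1000✓ 1001✓ 1011✓ 1100✓ 1101✓
Round 1: -001✓ -011✓ -100✓ -101✓ 0-01✓ 0-10 00-1✓ 001- 01-0 010-✓ 1-00✓ 1-01✓ 10-1✓ 100-✓ 110-✓
Round 2: --01 -0-1 -10- 1-0-
PIs = {--01, -0-1, -10-, 0-10, 001-, 01-0, 1-0-}
Coverage chart:
  m1: --01,-0-1
  m2: 0-10,001-
  m3: -0-1,001-
  m4: -10-,01-0
  m5: --01,-10-
  m6: 0-10,01-0
  m8: 1-0- ←essential
  m9: --01,-0-1,1-0-
  m11: -0-1 ←essential
  m12: -10-,1-0-
  m13: --01,-10-,1-0-
Essential: -0-1, 1-0-

NO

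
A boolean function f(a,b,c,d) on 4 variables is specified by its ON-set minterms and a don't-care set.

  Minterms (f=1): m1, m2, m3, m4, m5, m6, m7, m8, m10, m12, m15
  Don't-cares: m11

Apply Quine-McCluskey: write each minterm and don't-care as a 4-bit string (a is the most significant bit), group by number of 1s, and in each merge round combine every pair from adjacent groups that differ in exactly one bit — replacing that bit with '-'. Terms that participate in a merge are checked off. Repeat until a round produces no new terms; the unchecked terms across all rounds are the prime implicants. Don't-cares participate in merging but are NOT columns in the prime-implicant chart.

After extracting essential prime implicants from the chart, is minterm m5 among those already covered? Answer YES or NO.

YES

size-2^0 implicants → 0001(✓)  0010(✓)  0011(✓)  0100(✓)  0101(✓)  0110(✓)  0111(✓)  1000(✓)  1010(✓)  1011(✓)  1100(✓)  1111(✓)
size-2^1 implicants → -010(✓)  -011(✓)  -100  -111(✓)  0-01(✓)  0-10(✓)  0-11(✓)  00-1(✓)  001-(✓)  01-0(✓)  01-1(✓)  010-(✓)  011-(✓)  1-00  1-11(✓)  10-0  101-(✓)
size-2^2 implicants → --11  -01-  0--1  0-1-  01--
Unchecked terms (primes): --11, -01-, -100, 0--1, 0-1-, 01--, 1-00, 10-0
Minterm coverage:
  m1 ⊆ 0--1 [E]
  m2 ⊆ -01-,0-1-
  m3 ⊆ --11,-01-,0--1,0-1-
  m4 ⊆ -100,01--
  m5 ⊆ 0--1,01--
  m6 ⊆ 0-1-,01--
  m7 ⊆ --11,0--1,0-1-,01--
  m8 ⊆ 1-00,10-0
  m10 ⊆ -01-,10-0
  m12 ⊆ -100,1-00
  m15 ⊆ --11 [E]
E = {--11, 0--1}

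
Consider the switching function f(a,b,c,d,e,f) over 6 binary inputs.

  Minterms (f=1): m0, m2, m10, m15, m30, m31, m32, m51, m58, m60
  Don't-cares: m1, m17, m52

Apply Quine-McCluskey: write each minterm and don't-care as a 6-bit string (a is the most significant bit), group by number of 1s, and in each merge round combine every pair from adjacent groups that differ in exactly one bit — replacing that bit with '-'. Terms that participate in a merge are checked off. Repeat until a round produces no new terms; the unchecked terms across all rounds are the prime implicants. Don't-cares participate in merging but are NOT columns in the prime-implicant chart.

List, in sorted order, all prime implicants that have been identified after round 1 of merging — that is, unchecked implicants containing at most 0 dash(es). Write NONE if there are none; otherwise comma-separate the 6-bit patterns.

[col 0] 000000*, 000001*, 000010*, 001010*, 001111*, 010001*, 011110*, 011111*, 100000*, 110011, 110100*, 111010, 111100*
[col 1] -00000, 0-0001, 0-1111, 00-010, 0000-0, 00000-, 01111-, 11-100
Prime implicants: -00000, 0-0001, 0-1111, 00-010, 0000-0, 00000-, 01111-, 11-100, 110011, 111010

110011, 111010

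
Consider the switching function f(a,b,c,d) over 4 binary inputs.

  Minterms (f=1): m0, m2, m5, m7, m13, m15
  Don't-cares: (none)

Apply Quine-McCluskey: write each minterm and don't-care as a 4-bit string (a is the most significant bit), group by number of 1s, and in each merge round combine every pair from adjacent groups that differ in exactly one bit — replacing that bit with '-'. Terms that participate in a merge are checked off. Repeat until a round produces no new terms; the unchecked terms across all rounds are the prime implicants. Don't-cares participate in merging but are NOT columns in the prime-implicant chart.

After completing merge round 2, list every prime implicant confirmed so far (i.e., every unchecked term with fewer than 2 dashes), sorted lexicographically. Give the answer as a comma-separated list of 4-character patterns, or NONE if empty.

00-0

size-2^0 implicants → 0000(✓)  0010(✓)  0101(✓)  0111(✓)  1101(✓)  1111(✓)
size-2^1 implicants → -101(✓)  -111(✓)  00-0  01-1(✓)  11-1(✓)
size-2^2 implicants → -1-1
Unchecked terms (primes): -1-1, 00-0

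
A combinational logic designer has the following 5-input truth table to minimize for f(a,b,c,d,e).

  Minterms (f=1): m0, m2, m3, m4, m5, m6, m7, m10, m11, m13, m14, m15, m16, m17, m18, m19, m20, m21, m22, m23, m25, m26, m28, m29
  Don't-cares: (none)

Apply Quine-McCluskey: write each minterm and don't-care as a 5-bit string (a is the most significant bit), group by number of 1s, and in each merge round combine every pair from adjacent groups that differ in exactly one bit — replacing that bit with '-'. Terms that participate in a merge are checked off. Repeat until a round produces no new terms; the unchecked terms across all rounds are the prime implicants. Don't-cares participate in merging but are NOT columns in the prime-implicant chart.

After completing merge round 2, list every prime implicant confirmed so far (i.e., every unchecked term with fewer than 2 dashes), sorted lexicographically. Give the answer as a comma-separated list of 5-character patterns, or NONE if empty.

size-2^0 implicants → 00000(✓)  00010(✓)  00011(✓)  00100(✓)  00101(✓)  00110(✓)  00111(✓)  01010(✓)  01011(✓)  01101(✓)  01110(✓)  01111(✓)  10000(✓)  10001(✓)  10010(✓)  10011(✓)  10100(✓)  10101(✓)  10110(✓)  10111(✓)  11001(✓)  11010(✓)  11100(✓)  11101(✓)
size-2^1 implicants → -0000(✓)  -0010(✓)  -0011(✓)  -0100(✓)  -0101(✓)  -0110(✓)  -0111(✓)  -1010(✓)  -1101(✓)  0-010(✓)  0-011(✓)  0-101(✓)  0-110(✓)  0-111(✓)  00-00(✓)  00-10(✓)  00-11(✓)  000-0(✓)  0001-(✓)  001-0(✓)  001-1(✓)  0010-(✓)  0011-(✓)  01-10(✓)  01-11(✓)  0101-(✓)  011-1(✓)  0111-(✓)  1-001(✓)  1-010(✓)  1-100(✓)  1-101(✓)  10-00(✓)  10-01(✓)  10-10(✓)  10-11(✓)  100-0(✓)  100-1(✓)  1000-(✓)  1001-(✓)  101-0(✓)  101-1(✓)  1010-(✓)  1011-(✓)  11-01(✓)  1110-(✓)
size-2^2 implicants → --010  --101  -0-00(✓)  -0-10(✓)  -0-11(✓)  -00-0(✓)  -001-(✓)  -01-0(✓)  -01-1(✓)  -010-(✓)  -011-(✓)  0--10(✓)  0--11(✓)  0-01-(✓)  0-1-1  0-11-(✓)  00--0(✓)  00-1-(✓)  001--(✓)  01-1-(✓)  1--01  1-10-  10--0(✓)  10--1(✓)  10-0-(✓)  10-1-(✓)  100--(✓)  101--(✓)
size-2^3 implicants → -0--0  -0-1-  -01--  0--1-  10---
Unchecked terms (primes): --010, --101, -0--0, -0-1-, -01--, 0--1-, 0-1-1, 1--01, 1-10-, 10---

NONE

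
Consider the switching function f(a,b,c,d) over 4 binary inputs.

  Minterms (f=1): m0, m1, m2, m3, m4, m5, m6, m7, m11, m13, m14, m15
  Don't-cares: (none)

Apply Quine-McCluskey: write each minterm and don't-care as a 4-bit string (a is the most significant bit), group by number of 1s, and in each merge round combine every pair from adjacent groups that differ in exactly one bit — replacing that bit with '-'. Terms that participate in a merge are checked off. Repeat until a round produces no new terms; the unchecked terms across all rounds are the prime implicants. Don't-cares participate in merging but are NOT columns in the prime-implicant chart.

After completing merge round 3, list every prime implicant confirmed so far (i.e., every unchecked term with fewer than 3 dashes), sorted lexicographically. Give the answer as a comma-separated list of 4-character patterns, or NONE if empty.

--11, -1-1, -11-

[col 0] 0000*, 0001*, 0010*, 0011*, 0100*, 0101*, 0110*, 0111*, 1011*, 1101*, 1110*, 1111*
[col 1] -011*, -101*, -110*, -111*, 0-00*, 0-01*, 0-10*, 0-11*, 00-0*, 00-1*, 000-*, 001-*, 01-0*, 01-1*, 010-*, 011-*, 1-11*, 11-1*, 111-*
[col 2] --11, -1-1, -11-, 0--0*, 0--1*, 0-0-*, 0-1-*, 00--*, 01--*
[col 3] 0---
Prime implicants: --11, -1-1, -11-, 0---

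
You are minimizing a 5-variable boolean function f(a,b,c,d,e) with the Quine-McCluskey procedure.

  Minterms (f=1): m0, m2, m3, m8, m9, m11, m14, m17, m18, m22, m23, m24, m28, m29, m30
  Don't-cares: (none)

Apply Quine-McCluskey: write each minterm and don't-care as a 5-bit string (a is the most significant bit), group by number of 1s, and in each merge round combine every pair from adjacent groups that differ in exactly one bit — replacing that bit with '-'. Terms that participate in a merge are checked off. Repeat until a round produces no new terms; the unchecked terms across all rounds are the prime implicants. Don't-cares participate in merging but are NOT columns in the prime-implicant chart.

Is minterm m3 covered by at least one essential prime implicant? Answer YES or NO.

NO

Round 0: 00000✓ 00010✓ 00011✓ 01000✓ 01001✓ 01011✓ 01110✓ 10001 10010✓ 10110✓ 10111✓ 11000✓ 11100✓ 11101✓ 11110✓
Round 1: -0010 -1000 -1110 0-000 0-011 000-0 0001- 010-1 0100- 1-110 10-10 1011- 11-00 111-0 1110-
PIs = {-0010, -1000, -1110, 0-000, 0-011, 000-0, 0001-, 010-1, 0100-, 1-110, 10-10, 10001, 1011-, 11-00, 111-0, 1110-}
Coverage chart:
  m0: 0-000,000-0
  m2: -0010,000-0,0001-
  m3: 0-011,0001-
  m8: -1000,0-000,0100-
  m9: 010-1,0100-
  m11: 0-011,010-1
  m14: -1110 ←essential
  m17: 10001 ←essential
  m18: -0010,10-10
  m22: 1-110,10-10,1011-
  m23: 1011- ←essential
  m24: -1000,11-00
  m28: 11-00,111-0,1110-
  m29: 1110- ←essential
  m30: -1110,1-110,111-0
Essential: -1110, 10001, 1011-, 1110-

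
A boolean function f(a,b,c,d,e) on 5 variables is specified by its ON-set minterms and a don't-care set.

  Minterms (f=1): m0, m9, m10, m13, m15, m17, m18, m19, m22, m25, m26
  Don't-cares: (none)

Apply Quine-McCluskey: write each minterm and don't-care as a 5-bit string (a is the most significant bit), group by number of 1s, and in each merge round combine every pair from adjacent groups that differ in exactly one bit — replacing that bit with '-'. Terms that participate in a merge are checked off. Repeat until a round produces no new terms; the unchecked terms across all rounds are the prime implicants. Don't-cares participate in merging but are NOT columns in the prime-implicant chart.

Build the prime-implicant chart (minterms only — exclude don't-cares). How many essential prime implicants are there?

size-2^0 implicants → 00000  01001(✓)  01010(✓)  01101(✓)  01111(✓)  10001(✓)  10010(✓)  10011(✓)  10110(✓)  11001(✓)  11010(✓)
size-2^1 implicants → -1001  -1010  01-01  011-1  1-001  1-010  10-10  100-1  1001-
Unchecked terms (primes): -1001, -1010, 00000, 01-01, 011-1, 1-001, 1-010, 10-10, 100-1, 1001-
Minterm coverage:
  m0 ⊆ 00000 [E]
  m9 ⊆ -1001,01-01
  m10 ⊆ -1010 [E]
  m13 ⊆ 01-01,011-1
  m15 ⊆ 011-1 [E]
  m17 ⊆ 1-001,100-1
  m18 ⊆ 1-010,10-10,1001-
  m19 ⊆ 100-1,1001-
  m22 ⊆ 10-10 [E]
  m25 ⊆ -1001,1-001
  m26 ⊆ -1010,1-010
E = {-1010, 00000, 011-1, 10-10}

4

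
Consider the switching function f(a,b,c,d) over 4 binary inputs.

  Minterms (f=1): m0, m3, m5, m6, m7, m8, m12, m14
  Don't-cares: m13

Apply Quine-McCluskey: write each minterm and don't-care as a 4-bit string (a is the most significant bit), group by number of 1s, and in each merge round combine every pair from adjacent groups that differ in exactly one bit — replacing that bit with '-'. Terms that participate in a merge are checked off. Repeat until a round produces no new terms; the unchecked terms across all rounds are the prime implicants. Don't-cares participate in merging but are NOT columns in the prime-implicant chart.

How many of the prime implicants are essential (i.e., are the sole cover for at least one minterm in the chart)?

2

[col 0] 0000*, 0011*, 0101*, 0110*, 0111*, 1000*, 1100*, 1101*, 1110*
[col 1] -000, -101, -110, 0-11, 01-1, 011-, 1-00, 11-0, 110-
Prime implicants: -000, -101, -110, 0-11, 01-1, 011-, 1-00, 11-0, 110-
PI chart (minterm → PIs covering it):
  0 | -000  (sole → essential)
  3 | 0-11  (sole → essential)
  5 | -101,01-1
  6 | -110,011-
  7 | 0-11,01-1,011-
  8 | -000,1-00
  12 | 1-00,11-0,110-
  14 | -110,11-0
Essential prime implicants: -000, 0-11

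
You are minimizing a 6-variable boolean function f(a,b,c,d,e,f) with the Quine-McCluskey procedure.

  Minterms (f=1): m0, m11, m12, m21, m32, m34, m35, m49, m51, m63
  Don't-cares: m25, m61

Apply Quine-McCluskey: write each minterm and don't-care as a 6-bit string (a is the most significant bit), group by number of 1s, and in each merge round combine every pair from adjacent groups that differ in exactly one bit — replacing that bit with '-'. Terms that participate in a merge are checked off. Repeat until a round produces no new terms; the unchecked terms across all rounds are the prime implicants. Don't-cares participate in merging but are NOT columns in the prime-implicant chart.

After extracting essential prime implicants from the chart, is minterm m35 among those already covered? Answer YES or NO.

NO

size-2^0 implicants → 000000(✓)  001011  001100  010101  011001  100000(✓)  100010(✓)  100011(✓)  110001(✓)  110011(✓)  111101(✓)  111111(✓)
size-2^1 implicants → -00000  1-0011  1000-0  10001-  1100-1  1111-1
Unchecked terms (primes): -00000, 001011, 001100, 010101, 011001, 1-0011, 1000-0, 10001-, 1100-1, 1111-1
Minterm coverage:
  m0 ⊆ -00000 [E]
  m11 ⊆ 001011 [E]
  m12 ⊆ 001100 [E]
  m21 ⊆ 010101 [E]
  m32 ⊆ -00000,1000-0
  m34 ⊆ 1000-0,10001-
  m35 ⊆ 1-0011,10001-
  m49 ⊆ 1100-1 [E]
  m51 ⊆ 1-0011,1100-1
  m63 ⊆ 1111-1 [E]
E = {-00000, 001011, 001100, 010101, 1100-1, 1111-1}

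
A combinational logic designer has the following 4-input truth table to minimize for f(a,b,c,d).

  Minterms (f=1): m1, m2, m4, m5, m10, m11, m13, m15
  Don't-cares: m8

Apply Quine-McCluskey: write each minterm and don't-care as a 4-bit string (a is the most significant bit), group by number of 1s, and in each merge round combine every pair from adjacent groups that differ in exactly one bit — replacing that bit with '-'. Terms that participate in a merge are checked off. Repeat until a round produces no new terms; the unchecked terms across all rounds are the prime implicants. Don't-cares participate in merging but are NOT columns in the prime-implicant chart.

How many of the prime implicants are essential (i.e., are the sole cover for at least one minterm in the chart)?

size-2^0 implicants → 0001(✓)  0010(✓)  0100(✓)  0101(✓)  1000(✓)  1010(✓)  1011(✓)  1101(✓)  1111(✓)
size-2^1 implicants → -010  -101  0-01  010-  1-11  10-0  101-  11-1
Unchecked terms (primes): -010, -101, 0-01, 010-, 1-11, 10-0, 101-, 11-1
Minterm coverage:
  m1 ⊆ 0-01 [E]
  m2 ⊆ -010 [E]
  m4 ⊆ 010- [E]
  m5 ⊆ -101,0-01,010-
  m10 ⊆ -010,10-0,101-
  m11 ⊆ 1-11,101-
  m13 ⊆ -101,11-1
  m15 ⊆ 1-11,11-1
E = {-010, 0-01, 010-}

3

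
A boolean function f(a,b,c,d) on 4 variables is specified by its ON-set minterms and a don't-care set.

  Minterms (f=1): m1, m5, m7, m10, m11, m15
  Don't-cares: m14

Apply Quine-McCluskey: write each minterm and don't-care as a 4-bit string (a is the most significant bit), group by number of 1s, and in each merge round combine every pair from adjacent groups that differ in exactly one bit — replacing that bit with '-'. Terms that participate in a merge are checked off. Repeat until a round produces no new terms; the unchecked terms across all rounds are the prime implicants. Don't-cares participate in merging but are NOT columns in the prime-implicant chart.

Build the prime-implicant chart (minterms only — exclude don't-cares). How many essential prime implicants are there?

size-2^0 implicants → 0001(✓)  0101(✓)  0111(✓)  1010(✓)  1011(✓)  1110(✓)  1111(✓)
size-2^1 implicants → -111  0-01  01-1  1-10(✓)  1-11(✓)  101-(✓)  111-(✓)
size-2^2 implicants → 1-1-
Unchecked terms (primes): -111, 0-01, 01-1, 1-1-
Minterm coverage:
  m1 ⊆ 0-01 [E]
  m5 ⊆ 0-01,01-1
  m7 ⊆ -111,01-1
  m10 ⊆ 1-1- [E]
  m11 ⊆ 1-1- [E]
  m15 ⊆ -111,1-1-
E = {0-01, 1-1-}

2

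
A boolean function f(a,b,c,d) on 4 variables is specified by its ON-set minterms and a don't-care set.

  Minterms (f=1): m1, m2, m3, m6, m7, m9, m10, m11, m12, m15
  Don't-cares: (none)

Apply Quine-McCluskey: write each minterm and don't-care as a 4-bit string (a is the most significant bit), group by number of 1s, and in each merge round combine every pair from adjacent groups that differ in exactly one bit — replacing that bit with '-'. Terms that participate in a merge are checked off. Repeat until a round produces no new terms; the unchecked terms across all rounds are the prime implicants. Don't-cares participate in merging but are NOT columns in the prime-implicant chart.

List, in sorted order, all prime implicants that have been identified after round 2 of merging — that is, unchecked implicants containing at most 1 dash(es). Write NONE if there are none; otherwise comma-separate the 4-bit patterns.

1100

[col 0] 0001*, 0010*, 0011*, 0110*, 0111*, 1001*, 1010*, 1011*, 1100, 1111*
[col 1] -001*, -010*, -011*, -111*, 0-10*, 0-11*, 00-1*, 001-*, 011-*, 1-11*, 10-1*, 101-*
[col 2] --11, -0-1, -01-, 0-1-
Prime implicants: --11, -0-1, -01-, 0-1-, 1100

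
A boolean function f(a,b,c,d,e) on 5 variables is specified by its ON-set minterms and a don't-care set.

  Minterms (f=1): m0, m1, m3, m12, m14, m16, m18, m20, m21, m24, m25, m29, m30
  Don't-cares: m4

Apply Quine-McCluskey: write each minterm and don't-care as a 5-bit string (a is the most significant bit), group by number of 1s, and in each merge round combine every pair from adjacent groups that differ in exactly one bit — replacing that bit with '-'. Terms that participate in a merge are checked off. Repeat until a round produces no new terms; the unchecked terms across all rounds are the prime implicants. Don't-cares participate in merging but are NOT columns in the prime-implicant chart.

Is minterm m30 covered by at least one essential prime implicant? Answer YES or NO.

[col 0] 00000*, 00001*, 00011*, 00100*, 01100*, 01110*, 10000*, 10010*, 10100*, 10101*, 11000*, 11001*, 11101*, 11110*
[col 1] -0000*, -0100*, -1110, 0-100, 00-00*, 000-1, 0000-, 011-0, 1-000, 1-101, 10-00*, 100-0, 1010-, 11-01, 1100-
[col 2] -0-00
Prime implicants: -0-00, -1110, 0-100, 000-1, 0000-, 011-0, 1-000, 1-101, 100-0, 1010-, 11-01, 1100-
PI chart (minterm → PIs covering it):
  0 | -0-00,0000-
  1 | 000-1,0000-
  3 | 000-1  (sole → essential)
  12 | 0-100,011-0
  14 | -1110,011-0
  16 | -0-00,1-000,100-0
  18 | 100-0  (sole → essential)
  20 | -0-00,1010-
  21 | 1-101,1010-
  24 | 1-000,1100-
  25 | 11-01,1100-
  29 | 1-101,11-01
  30 | -1110  (sole → essential)
Essential prime implicants: -1110, 000-1, 100-0

YES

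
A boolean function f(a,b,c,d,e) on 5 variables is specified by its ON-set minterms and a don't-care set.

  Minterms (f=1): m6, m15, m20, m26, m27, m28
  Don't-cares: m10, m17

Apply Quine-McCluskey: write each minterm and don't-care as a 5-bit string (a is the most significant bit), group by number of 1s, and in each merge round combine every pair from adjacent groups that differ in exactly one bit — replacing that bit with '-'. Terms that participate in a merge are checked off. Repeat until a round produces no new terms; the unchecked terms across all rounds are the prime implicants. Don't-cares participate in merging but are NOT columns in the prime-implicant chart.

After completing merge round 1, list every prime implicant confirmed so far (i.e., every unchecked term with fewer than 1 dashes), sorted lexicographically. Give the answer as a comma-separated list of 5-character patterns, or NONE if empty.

Round 0: 00110 01010✓ 01111 10001 10100✓ 11010✓ 11011✓ 11100✓
Round 1: -1010 1-100 1101-
PIs = {-1010, 00110, 01111, 1-100, 10001, 1101-}

00110, 01111, 10001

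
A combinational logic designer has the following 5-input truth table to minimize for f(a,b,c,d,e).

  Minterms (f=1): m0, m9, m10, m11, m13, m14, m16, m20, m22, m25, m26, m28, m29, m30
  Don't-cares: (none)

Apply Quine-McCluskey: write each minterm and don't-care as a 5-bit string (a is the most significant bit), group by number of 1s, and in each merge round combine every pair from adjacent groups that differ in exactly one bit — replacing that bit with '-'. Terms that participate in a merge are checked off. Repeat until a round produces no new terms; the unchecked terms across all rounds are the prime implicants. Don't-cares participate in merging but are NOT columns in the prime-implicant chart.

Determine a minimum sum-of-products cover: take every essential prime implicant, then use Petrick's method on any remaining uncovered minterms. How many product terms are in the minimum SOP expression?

5

[col 0] 00000*, 01001*, 01010*, 01011*, 01101*, 01110*, 10000*, 10100*, 10110*, 11001*, 11010*, 11100*, 11101*, 11110*
[col 1] -0000, -1001*, -1010*, -1101*, -1110*, 01-01*, 01-10*, 010-1, 0101-, 1-100*, 1-110*, 10-00, 101-0*, 11-01*, 11-10*, 111-0*, 1110-
[col 2] -1-01, -1-10, 1-1-0
Prime implicants: -0000, -1-01, -1-10, 010-1, 0101-, 1-1-0, 10-00, 1110-
PI chart (minterm → PIs covering it):
  0 | -0000  (sole → essential)
  9 | -1-01,010-1
  10 | -1-10,0101-
  11 | 010-1,0101-
  13 | -1-01  (sole → essential)
  14 | -1-10  (sole → essential)
  16 | -0000,10-00
  20 | 1-1-0,10-00
  22 | 1-1-0  (sole → essential)
  25 | -1-01  (sole → essential)
  26 | -1-10  (sole → essential)
  28 | 1-1-0,1110-
  29 | -1-01,1110-
  30 | -1-10,1-1-0
Essential prime implicants: -0000, -1-01, -1-10, 1-1-0
Petrick residual → 010-1
Minimum SOP uses 5 PIs: b'c'd'e' + bd'e + bde' + a'bc'e + ace'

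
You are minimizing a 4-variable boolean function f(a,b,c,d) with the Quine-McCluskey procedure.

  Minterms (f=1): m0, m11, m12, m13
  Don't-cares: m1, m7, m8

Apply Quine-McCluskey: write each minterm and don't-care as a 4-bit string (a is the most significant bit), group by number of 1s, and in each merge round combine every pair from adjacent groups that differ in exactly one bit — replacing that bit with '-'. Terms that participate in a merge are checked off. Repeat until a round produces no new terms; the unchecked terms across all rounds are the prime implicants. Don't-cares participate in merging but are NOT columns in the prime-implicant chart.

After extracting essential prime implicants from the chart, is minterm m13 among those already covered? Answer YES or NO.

Round 0: 0000✓ 0001✓ 0111 1000✓ 1011 1100✓ 1101✓
Round 1: -000 000- 1-00 110-
PIs = {-000, 000-, 0111, 1-00, 1011, 110-}
Coverage chart:
  m0: -000,000-
  m11: 1011 ←essential
  m12: 1-00,110-
  m13: 110- ←essential
Essential: 1011, 110-

YES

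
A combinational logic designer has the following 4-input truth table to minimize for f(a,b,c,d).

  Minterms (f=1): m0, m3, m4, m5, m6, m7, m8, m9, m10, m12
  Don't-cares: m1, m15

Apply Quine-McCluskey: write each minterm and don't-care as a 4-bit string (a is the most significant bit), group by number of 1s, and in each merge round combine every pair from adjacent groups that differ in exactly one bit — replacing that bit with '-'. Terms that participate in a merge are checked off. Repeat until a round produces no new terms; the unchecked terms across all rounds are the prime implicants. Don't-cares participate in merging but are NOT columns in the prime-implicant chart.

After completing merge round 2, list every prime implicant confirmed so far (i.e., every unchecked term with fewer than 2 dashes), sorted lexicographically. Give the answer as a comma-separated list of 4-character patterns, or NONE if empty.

-111, 10-0

Round 0: 0000✓ 0001✓ 0011✓ 0100✓ 0101✓ 0110✓ 0111✓ 1000✓ 1001✓ 1010✓ 1100✓ 1111✓
Round 1: -000✓ -001✓ -100✓ -111 0-00✓ 0-01✓ 0-11✓ 00-1✓ 000-✓ 01-0✓ 01-1✓ 010-✓ 011-✓ 1-00✓ 10-0 100-✓
Round 2: --00 -00- 0--1 0-0- 01--
PIs = {--00, -00-, -111, 0--1, 0-0-, 01--, 10-0}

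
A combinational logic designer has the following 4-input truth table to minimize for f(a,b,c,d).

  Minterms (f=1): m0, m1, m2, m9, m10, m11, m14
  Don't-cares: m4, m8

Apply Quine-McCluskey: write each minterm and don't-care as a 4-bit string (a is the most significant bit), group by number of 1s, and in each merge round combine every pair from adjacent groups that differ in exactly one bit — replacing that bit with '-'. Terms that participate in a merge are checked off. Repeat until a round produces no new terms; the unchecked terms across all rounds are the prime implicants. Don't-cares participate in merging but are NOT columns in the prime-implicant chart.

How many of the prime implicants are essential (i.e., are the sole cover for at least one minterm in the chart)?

4

[col 0] 0000*, 0001*, 0010*, 0100*, 1000*, 1001*, 1010*, 1011*, 1110*
[col 1] -000*, -001*, -010*, 0-00, 00-0*, 000-*, 1-10, 10-0*, 10-1*, 100-*, 101-*
[col 2] -0-0, -00-, 10--
Prime implicants: -0-0, -00-, 0-00, 1-10, 10--
PI chart (minterm → PIs covering it):
  0 | -0-0,-00-,0-00
  1 | -00-  (sole → essential)
  2 | -0-0  (sole → essential)
  9 | -00-,10--
  10 | -0-0,1-10,10--
  11 | 10--  (sole → essential)
  14 | 1-10  (sole → essential)
Essential prime implicants: -0-0, -00-, 1-10, 10--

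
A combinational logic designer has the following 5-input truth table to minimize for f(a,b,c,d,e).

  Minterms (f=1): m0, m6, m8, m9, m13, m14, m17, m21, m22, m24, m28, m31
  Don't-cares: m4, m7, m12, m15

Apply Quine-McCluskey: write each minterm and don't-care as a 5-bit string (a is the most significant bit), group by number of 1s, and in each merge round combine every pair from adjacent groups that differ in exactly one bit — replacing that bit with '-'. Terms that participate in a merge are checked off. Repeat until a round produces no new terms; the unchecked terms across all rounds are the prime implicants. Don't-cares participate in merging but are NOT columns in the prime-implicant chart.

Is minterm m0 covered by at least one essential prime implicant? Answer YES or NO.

Round 0: 00000✓ 00100✓ 00110✓ 00111✓ 01000✓ 01001✓ 01100✓ 01101✓ 01110✓ 01111✓ 10001✓ 10101✓ 10110✓ 11000✓ 11100✓ 11111✓
Round 1: -0110 -1000✓ -1100✓ -1111 0-000✓ 0-100✓ 0-110✓ 0-111✓ 00-00✓ 001-0✓ 0011-✓ 01-00✓ 01-01✓ 0100-✓ 011-0✓ 011-1✓ 0110-✓ 0111-✓ 10-01 11-00✓
Round 2: -1-00 0--00 0-1-0 0-11- 01-0- 011--
PIs = {-0110, -1-00, -1111, 0--00, 0-1-0, 0-11-, 01-0-, 011--, 10-01}
Coverage chart:
  m0: 0--00 ←essential
  m6: -0110,0-1-0,0-11-
  m8: -1-00,0--00,01-0-
  m9: 01-0- ←essential
  m13: 01-0-,011--
  m14: 0-1-0,0-11-,011--
  m17: 10-01 ←essential
  m21: 10-01 ←essential
  m22: -0110 ←essential
  m24: -1-00 ←essential
  m28: -1-00 ←essential
  m31: -1111 ←essential
Essential: -0110, -1-00, -1111, 0--00, 01-0-, 10-01

YES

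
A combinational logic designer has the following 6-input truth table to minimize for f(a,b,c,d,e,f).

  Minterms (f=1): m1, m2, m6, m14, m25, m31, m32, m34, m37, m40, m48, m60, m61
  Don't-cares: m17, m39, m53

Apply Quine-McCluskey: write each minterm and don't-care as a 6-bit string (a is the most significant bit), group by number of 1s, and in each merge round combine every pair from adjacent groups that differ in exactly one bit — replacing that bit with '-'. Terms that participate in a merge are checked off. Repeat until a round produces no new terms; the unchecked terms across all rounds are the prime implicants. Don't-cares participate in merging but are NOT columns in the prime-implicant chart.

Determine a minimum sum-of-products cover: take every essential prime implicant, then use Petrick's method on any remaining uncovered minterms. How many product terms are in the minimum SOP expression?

[col 0] 000001*, 000010*, 000110*, 001110*, 010001*, 011001*, 011111, 100000*, 100010*, 100101*, 100111*, 101000*, 110000*, 110101*, 111100*, 111101*
[col 1] -00010, 0-0001, 00-110, 000-10, 01-001, 1-0000, 1-0101, 10-000, 1000-0, 1001-1, 11-101, 11110-
Prime implicants: -00010, 0-0001, 00-110, 000-10, 01-001, 011111, 1-0000, 1-0101, 10-000, 1000-0, 1001-1, 11-101, 11110-
PI chart (minterm → PIs covering it):
  1 | 0-0001  (sole → essential)
  2 | -00010,000-10
  6 | 00-110,000-10
  14 | 00-110  (sole → essential)
  25 | 01-001  (sole → essential)
  31 | 011111  (sole → essential)
  32 | 1-0000,10-000,1000-0
  34 | -00010,1000-0
  37 | 1-0101,1001-1
  40 | 10-000  (sole → essential)
  48 | 1-0000  (sole → essential)
  60 | 11110-  (sole → essential)
  61 | 11-101,11110-
Essential prime implicants: 0-0001, 00-110, 01-001, 011111, 1-0000, 10-000, 11110-
Petrick residual → -00010, 1-0101
Minimum SOP uses 9 PIs: b'c'd'ef' + a'c'd'e'f + a'b'def' + a'bd'e'f + a'bcdef + ac'd'e'f' + ac'de'f + ab'd'e'f' + abcde'

9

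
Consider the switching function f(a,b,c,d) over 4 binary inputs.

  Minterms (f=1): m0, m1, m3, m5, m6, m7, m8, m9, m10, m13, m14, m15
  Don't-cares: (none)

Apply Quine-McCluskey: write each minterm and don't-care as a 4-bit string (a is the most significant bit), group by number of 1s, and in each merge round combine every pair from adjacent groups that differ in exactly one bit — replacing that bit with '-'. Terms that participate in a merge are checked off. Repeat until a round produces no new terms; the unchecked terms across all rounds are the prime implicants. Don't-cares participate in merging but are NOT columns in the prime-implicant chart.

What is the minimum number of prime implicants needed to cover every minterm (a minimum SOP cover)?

5

size-2^0 implicants → 0000(✓)  0001(✓)  0011(✓)  0101(✓)  0110(✓)  0111(✓)  1000(✓)  1001(✓)  1010(✓)  1101(✓)  1110(✓)  1111(✓)
size-2^1 implicants → -000(✓)  -001(✓)  -101(✓)  -110(✓)  -111(✓)  0-01(✓)  0-11(✓)  00-1(✓)  000-(✓)  01-1(✓)  011-(✓)  1-01(✓)  1-10  10-0  100-(✓)  11-1(✓)  111-(✓)
size-2^2 implicants → --01  -00-  -1-1  -11-  0--1
Unchecked terms (primes): --01, -00-, -1-1, -11-, 0--1, 1-10, 10-0
Minterm coverage:
  m0 ⊆ -00- [E]
  m1 ⊆ --01,-00-,0--1
  m3 ⊆ 0--1 [E]
  m5 ⊆ --01,-1-1,0--1
  m6 ⊆ -11- [E]
  m7 ⊆ -1-1,-11-,0--1
  m8 ⊆ -00-,10-0
  m9 ⊆ --01,-00-
  m10 ⊆ 1-10,10-0
  m13 ⊆ --01,-1-1
  m14 ⊆ -11-,1-10
  m15 ⊆ -1-1,-11-
E = {-00-, -11-, 0--1}
Petrick residual → --01, 1-10
Cover = c'd + b'c' + bc + a'd + acd'  |cover|=5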